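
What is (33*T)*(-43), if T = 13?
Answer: -18447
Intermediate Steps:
(33*T)*(-43) = (33*13)*(-43) = 429*(-43) = -18447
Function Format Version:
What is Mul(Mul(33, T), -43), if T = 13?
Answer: -18447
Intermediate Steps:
Mul(Mul(33, T), -43) = Mul(Mul(33, 13), -43) = Mul(429, -43) = -18447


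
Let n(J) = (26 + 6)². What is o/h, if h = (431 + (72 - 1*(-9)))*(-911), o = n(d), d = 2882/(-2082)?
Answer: -2/911 ≈ -0.0021954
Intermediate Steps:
d = -1441/1041 (d = 2882*(-1/2082) = -1441/1041 ≈ -1.3842)
n(J) = 1024 (n(J) = 32² = 1024)
o = 1024
h = -466432 (h = (431 + (72 + 9))*(-911) = (431 + 81)*(-911) = 512*(-911) = -466432)
o/h = 1024/(-466432) = 1024*(-1/466432) = -2/911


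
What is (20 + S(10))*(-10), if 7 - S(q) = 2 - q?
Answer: -350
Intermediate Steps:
S(q) = 5 + q (S(q) = 7 - (2 - q) = 7 + (-2 + q) = 5 + q)
(20 + S(10))*(-10) = (20 + (5 + 10))*(-10) = (20 + 15)*(-10) = 35*(-10) = -350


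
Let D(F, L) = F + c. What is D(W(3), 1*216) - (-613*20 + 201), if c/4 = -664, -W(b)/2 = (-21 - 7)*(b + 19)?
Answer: 10635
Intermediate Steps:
W(b) = 1064 + 56*b (W(b) = -2*(-21 - 7)*(b + 19) = -(-56)*(19 + b) = -2*(-532 - 28*b) = 1064 + 56*b)
c = -2656 (c = 4*(-664) = -2656)
D(F, L) = -2656 + F (D(F, L) = F - 2656 = -2656 + F)
D(W(3), 1*216) - (-613*20 + 201) = (-2656 + (1064 + 56*3)) - (-613*20 + 201) = (-2656 + (1064 + 168)) - (-12260 + 201) = (-2656 + 1232) - 1*(-12059) = -1424 + 12059 = 10635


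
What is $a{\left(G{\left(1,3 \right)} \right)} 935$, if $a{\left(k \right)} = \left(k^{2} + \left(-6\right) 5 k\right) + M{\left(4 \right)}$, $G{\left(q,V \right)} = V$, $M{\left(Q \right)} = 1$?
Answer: $-74800$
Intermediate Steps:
$a{\left(k \right)} = 1 + k^{2} - 30 k$ ($a{\left(k \right)} = \left(k^{2} + \left(-6\right) 5 k\right) + 1 = \left(k^{2} - 30 k\right) + 1 = 1 + k^{2} - 30 k$)
$a{\left(G{\left(1,3 \right)} \right)} 935 = \left(1 + 3^{2} - 90\right) 935 = \left(1 + 9 - 90\right) 935 = \left(-80\right) 935 = -74800$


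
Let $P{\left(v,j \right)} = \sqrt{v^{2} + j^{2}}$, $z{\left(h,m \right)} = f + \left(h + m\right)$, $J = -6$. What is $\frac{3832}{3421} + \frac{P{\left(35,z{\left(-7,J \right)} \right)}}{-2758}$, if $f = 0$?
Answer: $\frac{3832}{3421} - \frac{\sqrt{1394}}{2758} \approx 1.1066$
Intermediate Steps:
$z{\left(h,m \right)} = h + m$ ($z{\left(h,m \right)} = 0 + \left(h + m\right) = h + m$)
$P{\left(v,j \right)} = \sqrt{j^{2} + v^{2}}$
$\frac{3832}{3421} + \frac{P{\left(35,z{\left(-7,J \right)} \right)}}{-2758} = \frac{3832}{3421} + \frac{\sqrt{\left(-7 - 6\right)^{2} + 35^{2}}}{-2758} = 3832 \cdot \frac{1}{3421} + \sqrt{\left(-13\right)^{2} + 1225} \left(- \frac{1}{2758}\right) = \frac{3832}{3421} + \sqrt{169 + 1225} \left(- \frac{1}{2758}\right) = \frac{3832}{3421} + \sqrt{1394} \left(- \frac{1}{2758}\right) = \frac{3832}{3421} - \frac{\sqrt{1394}}{2758}$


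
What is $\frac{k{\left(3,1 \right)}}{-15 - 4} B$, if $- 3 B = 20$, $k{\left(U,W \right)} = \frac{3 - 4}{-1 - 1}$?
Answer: $\frac{10}{57} \approx 0.17544$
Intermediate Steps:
$k{\left(U,W \right)} = \frac{1}{2}$ ($k{\left(U,W \right)} = - \frac{1}{-2} = \left(-1\right) \left(- \frac{1}{2}\right) = \frac{1}{2}$)
$B = - \frac{20}{3}$ ($B = \left(- \frac{1}{3}\right) 20 = - \frac{20}{3} \approx -6.6667$)
$\frac{k{\left(3,1 \right)}}{-15 - 4} B = \frac{1}{-15 - 4} \cdot \frac{1}{2} \left(- \frac{20}{3}\right) = \frac{1}{-19} \cdot \frac{1}{2} \left(- \frac{20}{3}\right) = \left(- \frac{1}{19}\right) \frac{1}{2} \left(- \frac{20}{3}\right) = \left(- \frac{1}{38}\right) \left(- \frac{20}{3}\right) = \frac{10}{57}$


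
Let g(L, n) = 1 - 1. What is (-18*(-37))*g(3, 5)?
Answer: 0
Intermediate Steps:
g(L, n) = 0
(-18*(-37))*g(3, 5) = -18*(-37)*0 = 666*0 = 0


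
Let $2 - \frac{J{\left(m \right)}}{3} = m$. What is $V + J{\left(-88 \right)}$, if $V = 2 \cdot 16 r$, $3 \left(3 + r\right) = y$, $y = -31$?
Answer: $- \frac{470}{3} \approx -156.67$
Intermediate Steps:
$r = - \frac{40}{3}$ ($r = -3 + \frac{1}{3} \left(-31\right) = -3 - \frac{31}{3} = - \frac{40}{3} \approx -13.333$)
$J{\left(m \right)} = 6 - 3 m$
$V = - \frac{1280}{3}$ ($V = 2 \cdot 16 \left(- \frac{40}{3}\right) = 32 \left(- \frac{40}{3}\right) = - \frac{1280}{3} \approx -426.67$)
$V + J{\left(-88 \right)} = - \frac{1280}{3} + \left(6 - -264\right) = - \frac{1280}{3} + \left(6 + 264\right) = - \frac{1280}{3} + 270 = - \frac{470}{3}$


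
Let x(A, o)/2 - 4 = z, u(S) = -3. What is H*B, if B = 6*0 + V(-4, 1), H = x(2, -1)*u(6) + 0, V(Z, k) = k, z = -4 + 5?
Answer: -30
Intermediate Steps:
z = 1
x(A, o) = 10 (x(A, o) = 8 + 2*1 = 8 + 2 = 10)
H = -30 (H = 10*(-3) + 0 = -30 + 0 = -30)
B = 1 (B = 6*0 + 1 = 0 + 1 = 1)
H*B = -30*1 = -30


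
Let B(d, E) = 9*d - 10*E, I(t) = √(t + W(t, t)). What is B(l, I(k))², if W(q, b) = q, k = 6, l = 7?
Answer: 5169 - 2520*√3 ≈ 804.23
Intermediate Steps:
I(t) = √2*√t (I(t) = √(t + t) = √(2*t) = √2*√t)
B(d, E) = -10*E + 9*d
B(l, I(k))² = (-10*√2*√6 + 9*7)² = (-20*√3 + 63)² = (63 - 20*√3)²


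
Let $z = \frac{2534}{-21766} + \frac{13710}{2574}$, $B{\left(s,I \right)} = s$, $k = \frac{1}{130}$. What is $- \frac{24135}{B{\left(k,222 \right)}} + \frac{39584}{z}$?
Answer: $- \frac{4758331721832}{1520257} \approx -3.13 \cdot 10^{6}$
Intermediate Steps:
$k = \frac{1}{130} \approx 0.0076923$
$z = \frac{24324112}{4668807}$ ($z = 2534 \left(- \frac{1}{21766}\right) + 13710 \cdot \frac{1}{2574} = - \frac{1267}{10883} + \frac{2285}{429} = \frac{24324112}{4668807} \approx 5.2099$)
$- \frac{24135}{B{\left(k,222 \right)}} + \frac{39584}{z} = - 24135 \frac{1}{\frac{1}{130}} + \frac{39584}{\frac{24324112}{4668807}} = \left(-24135\right) 130 + 39584 \cdot \frac{4668807}{24324112} = -3137550 + \frac{11550628518}{1520257} = - \frac{4758331721832}{1520257}$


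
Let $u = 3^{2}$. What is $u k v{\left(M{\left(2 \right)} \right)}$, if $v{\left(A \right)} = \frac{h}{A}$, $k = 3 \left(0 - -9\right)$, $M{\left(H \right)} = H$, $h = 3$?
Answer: $\frac{729}{2} \approx 364.5$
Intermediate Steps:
$u = 9$
$k = 27$ ($k = 3 \left(0 + 9\right) = 3 \cdot 9 = 27$)
$v{\left(A \right)} = \frac{3}{A}$
$u k v{\left(M{\left(2 \right)} \right)} = 9 \cdot 27 \cdot \frac{3}{2} = 243 \cdot 3 \cdot \frac{1}{2} = 243 \cdot \frac{3}{2} = \frac{729}{2}$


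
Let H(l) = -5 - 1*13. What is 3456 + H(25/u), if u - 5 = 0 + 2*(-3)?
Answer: 3438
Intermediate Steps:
u = -1 (u = 5 + (0 + 2*(-3)) = 5 + (0 - 6) = 5 - 6 = -1)
H(l) = -18 (H(l) = -5 - 13 = -18)
3456 + H(25/u) = 3456 - 18 = 3438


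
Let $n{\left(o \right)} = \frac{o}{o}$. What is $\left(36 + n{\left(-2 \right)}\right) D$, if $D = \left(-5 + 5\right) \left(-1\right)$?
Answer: $0$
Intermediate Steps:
$n{\left(o \right)} = 1$
$D = 0$ ($D = 0 \left(-1\right) = 0$)
$\left(36 + n{\left(-2 \right)}\right) D = \left(36 + 1\right) 0 = 37 \cdot 0 = 0$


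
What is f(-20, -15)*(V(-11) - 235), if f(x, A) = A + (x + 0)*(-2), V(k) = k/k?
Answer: -5850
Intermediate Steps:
V(k) = 1
f(x, A) = A - 2*x (f(x, A) = A + x*(-2) = A - 2*x)
f(-20, -15)*(V(-11) - 235) = (-15 - 2*(-20))*(1 - 235) = (-15 + 40)*(-234) = 25*(-234) = -5850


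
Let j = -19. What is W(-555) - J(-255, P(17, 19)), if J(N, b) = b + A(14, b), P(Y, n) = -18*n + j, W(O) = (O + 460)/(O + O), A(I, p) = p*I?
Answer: 1202149/222 ≈ 5415.1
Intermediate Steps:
A(I, p) = I*p
W(O) = (460 + O)/(2*O) (W(O) = (460 + O)/((2*O)) = (460 + O)*(1/(2*O)) = (460 + O)/(2*O))
P(Y, n) = -19 - 18*n (P(Y, n) = -18*n - 19 = -19 - 18*n)
J(N, b) = 15*b (J(N, b) = b + 14*b = 15*b)
W(-555) - J(-255, P(17, 19)) = (1/2)*(460 - 555)/(-555) - 15*(-19 - 18*19) = (1/2)*(-1/555)*(-95) - 15*(-19 - 342) = 19/222 - 15*(-361) = 19/222 - 1*(-5415) = 19/222 + 5415 = 1202149/222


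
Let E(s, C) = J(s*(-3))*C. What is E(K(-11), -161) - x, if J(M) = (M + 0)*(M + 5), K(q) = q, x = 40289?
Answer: -242183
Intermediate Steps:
J(M) = M*(5 + M)
E(s, C) = -3*C*s*(5 - 3*s) (E(s, C) = ((s*(-3))*(5 + s*(-3)))*C = ((-3*s)*(5 - 3*s))*C = (-3*s*(5 - 3*s))*C = -3*C*s*(5 - 3*s))
E(K(-11), -161) - x = 3*(-161)*(-11)*(-5 + 3*(-11)) - 1*40289 = 3*(-161)*(-11)*(-5 - 33) - 40289 = 3*(-161)*(-11)*(-38) - 40289 = -201894 - 40289 = -242183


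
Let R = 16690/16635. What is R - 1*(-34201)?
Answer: 113790065/3327 ≈ 34202.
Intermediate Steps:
R = 3338/3327 (R = 16690*(1/16635) = 3338/3327 ≈ 1.0033)
R - 1*(-34201) = 3338/3327 - 1*(-34201) = 3338/3327 + 34201 = 113790065/3327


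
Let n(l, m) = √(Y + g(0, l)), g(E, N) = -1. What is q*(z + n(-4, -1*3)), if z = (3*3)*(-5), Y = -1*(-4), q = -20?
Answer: 900 - 20*√3 ≈ 865.36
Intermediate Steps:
Y = 4
z = -45 (z = 9*(-5) = -45)
n(l, m) = √3 (n(l, m) = √(4 - 1) = √3)
q*(z + n(-4, -1*3)) = -20*(-45 + √3) = 900 - 20*√3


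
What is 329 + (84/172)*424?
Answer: 23051/43 ≈ 536.07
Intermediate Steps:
329 + (84/172)*424 = 329 + (84*(1/172))*424 = 329 + (21/43)*424 = 329 + 8904/43 = 23051/43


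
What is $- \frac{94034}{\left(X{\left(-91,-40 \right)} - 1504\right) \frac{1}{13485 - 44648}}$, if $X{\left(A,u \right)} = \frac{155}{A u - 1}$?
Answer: $- \frac{10663658431338}{5472901} \approx -1.9484 \cdot 10^{6}$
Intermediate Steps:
$X{\left(A,u \right)} = \frac{155}{-1 + A u}$
$- \frac{94034}{\left(X{\left(-91,-40 \right)} - 1504\right) \frac{1}{13485 - 44648}} = - \frac{94034}{\left(\frac{155}{-1 - -3640} - 1504\right) \frac{1}{13485 - 44648}} = - \frac{94034}{\left(\frac{155}{-1 + 3640} - 1504\right) \frac{1}{-31163}} = - \frac{94034}{\left(\frac{155}{3639} - 1504\right) \left(- \frac{1}{31163}\right)} = - \frac{94034}{\left(- \frac{5472901}{3639}\right) \left(- \frac{1}{31163}\right)} = - \frac{94034}{\frac{5472901}{113402157}} = \left(-94034\right) \frac{113402157}{5472901} = - \frac{10663658431338}{5472901}$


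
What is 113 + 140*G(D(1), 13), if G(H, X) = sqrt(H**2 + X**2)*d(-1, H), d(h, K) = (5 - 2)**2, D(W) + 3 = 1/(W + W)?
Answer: 113 + 630*sqrt(701) ≈ 16793.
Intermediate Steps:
D(W) = -3 + 1/(2*W) (D(W) = -3 + 1/(W + W) = -3 + 1/(2*W))
d(h, K) = 9 (d(h, K) = 3**2 = 9)
G(H, X) = 9*sqrt(H**2 + X**2) (G(H, X) = sqrt(H**2 + X**2)*9 = 9*sqrt(H**2 + X**2))
113 + 140*G(D(1), 13) = 113 + 140*(9*sqrt((-3 + (1/2)/1)**2 + 13**2)) = 113 + 140*(9*sqrt((-3 + (1/2)*1)**2 + 169)) = 113 + 140*(9*sqrt((-3 + 1/2)**2 + 169)) = 113 + 140*(9*sqrt((-5/2)**2 + 169)) = 113 + 140*(9*sqrt(25/4 + 169)) = 113 + 140*(9*sqrt(701/4)) = 113 + 140*(9*(sqrt(701)/2)) = 113 + 140*(9*sqrt(701)/2) = 113 + 630*sqrt(701)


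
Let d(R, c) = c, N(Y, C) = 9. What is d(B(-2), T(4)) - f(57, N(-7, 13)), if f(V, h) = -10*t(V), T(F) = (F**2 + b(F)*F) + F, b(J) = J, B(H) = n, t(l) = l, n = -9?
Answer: 606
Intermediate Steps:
B(H) = -9
T(F) = F + 2*F**2 (T(F) = (F**2 + F*F) + F = (F**2 + F**2) + F = 2*F**2 + F = F + 2*F**2)
f(V, h) = -10*V
d(B(-2), T(4)) - f(57, N(-7, 13)) = 4*(1 + 2*4) - (-10)*57 = 4*(1 + 8) - 1*(-570) = 4*9 + 570 = 36 + 570 = 606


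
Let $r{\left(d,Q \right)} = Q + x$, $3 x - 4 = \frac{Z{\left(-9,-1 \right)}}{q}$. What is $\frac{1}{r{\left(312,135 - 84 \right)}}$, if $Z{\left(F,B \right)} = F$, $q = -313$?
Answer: $\frac{939}{49150} \approx 0.019105$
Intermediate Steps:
$x = \frac{1261}{939}$ ($x = \frac{4}{3} + \frac{\left(-9\right) \frac{1}{-313}}{3} = \frac{4}{3} + \frac{\left(-9\right) \left(- \frac{1}{313}\right)}{3} = \frac{4}{3} + \frac{1}{3} \cdot \frac{9}{313} = \frac{4}{3} + \frac{3}{313} = \frac{1261}{939} \approx 1.3429$)
$r{\left(d,Q \right)} = \frac{1261}{939} + Q$ ($r{\left(d,Q \right)} = Q + \frac{1261}{939} = \frac{1261}{939} + Q$)
$\frac{1}{r{\left(312,135 - 84 \right)}} = \frac{1}{\frac{1261}{939} + \left(135 - 84\right)} = \frac{1}{\frac{1261}{939} + 51} = \frac{1}{\frac{49150}{939}} = \frac{939}{49150}$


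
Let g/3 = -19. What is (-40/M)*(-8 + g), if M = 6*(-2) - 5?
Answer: -2600/17 ≈ -152.94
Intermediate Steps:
g = -57 (g = 3*(-19) = -57)
M = -17 (M = -12 - 5 = -17)
(-40/M)*(-8 + g) = (-40/(-17))*(-8 - 57) = -40*(-1/17)*(-65) = (40/17)*(-65) = -2600/17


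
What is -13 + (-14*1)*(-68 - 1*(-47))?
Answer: 281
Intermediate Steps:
-13 + (-14*1)*(-68 - 1*(-47)) = -13 - 14*(-68 + 47) = -13 - 14*(-21) = -13 + 294 = 281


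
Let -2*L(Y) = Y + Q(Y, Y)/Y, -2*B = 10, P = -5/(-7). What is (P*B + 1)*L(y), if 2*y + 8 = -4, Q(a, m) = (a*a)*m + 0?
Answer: 270/7 ≈ 38.571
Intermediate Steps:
P = 5/7 (P = -5*(-⅐) = 5/7 ≈ 0.71429)
Q(a, m) = m*a² (Q(a, m) = a²*m + 0 = m*a² + 0 = m*a²)
y = -6 (y = -4 + (½)*(-4) = -4 - 2 = -6)
B = -5 (B = -½*10 = -5)
L(Y) = -Y/2 - Y²/2 (L(Y) = -(Y + (Y*Y²)/Y)/2 = -(Y + Y³/Y)/2 = -(Y + Y²)/2 = -Y/2 - Y²/2)
(P*B + 1)*L(y) = ((5/7)*(-5) + 1)*((½)*(-6)*(-1 - 1*(-6))) = (-25/7 + 1)*((½)*(-6)*(-1 + 6)) = -9*(-6)*5/7 = -18/7*(-15) = 270/7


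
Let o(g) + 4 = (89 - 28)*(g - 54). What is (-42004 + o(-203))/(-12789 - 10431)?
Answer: 11537/4644 ≈ 2.4843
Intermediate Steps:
o(g) = -3298 + 61*g (o(g) = -4 + (89 - 28)*(g - 54) = -4 + 61*(-54 + g) = -4 + (-3294 + 61*g) = -3298 + 61*g)
(-42004 + o(-203))/(-12789 - 10431) = (-42004 + (-3298 + 61*(-203)))/(-12789 - 10431) = (-42004 + (-3298 - 12383))/(-23220) = (-42004 - 15681)*(-1/23220) = -57685*(-1/23220) = 11537/4644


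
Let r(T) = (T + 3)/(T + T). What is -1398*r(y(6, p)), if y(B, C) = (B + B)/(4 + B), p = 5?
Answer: -4893/2 ≈ -2446.5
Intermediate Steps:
y(B, C) = 2*B/(4 + B) (y(B, C) = (2*B)/(4 + B) = 2*B/(4 + B))
r(T) = (3 + T)/(2*T) (r(T) = (3 + T)/((2*T)) = (3 + T)*(1/(2*T)) = (3 + T)/(2*T))
-1398*r(y(6, p)) = -699*(3 + 2*6/(4 + 6))/(2*6/(4 + 6)) = -699*(3 + 2*6/10)/(2*6/10) = -699*(3 + 2*6*(⅒))/(2*6*(⅒)) = -699*(3 + 6/5)/6/5 = -699*5*21/(6*5) = -1398*7/4 = -4893/2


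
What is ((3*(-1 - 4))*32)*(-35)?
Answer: 16800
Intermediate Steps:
((3*(-1 - 4))*32)*(-35) = ((3*(-5))*32)*(-35) = -15*32*(-35) = -480*(-35) = 16800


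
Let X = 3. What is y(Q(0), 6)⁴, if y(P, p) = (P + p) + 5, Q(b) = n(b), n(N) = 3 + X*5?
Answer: 707281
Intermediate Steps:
n(N) = 18 (n(N) = 3 + 3*5 = 3 + 15 = 18)
Q(b) = 18
y(P, p) = 5 + P + p
y(Q(0), 6)⁴ = (5 + 18 + 6)⁴ = 29⁴ = 707281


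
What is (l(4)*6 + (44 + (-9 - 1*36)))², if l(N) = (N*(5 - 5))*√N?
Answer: 1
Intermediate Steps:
l(N) = 0 (l(N) = (N*0)*√N = 0*√N = 0)
(l(4)*6 + (44 + (-9 - 1*36)))² = (0*6 + (44 + (-9 - 1*36)))² = (0 + (44 + (-9 - 36)))² = (0 + (44 - 45))² = (0 - 1)² = (-1)² = 1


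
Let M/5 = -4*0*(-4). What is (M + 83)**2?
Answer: 6889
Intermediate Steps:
M = 0 (M = 5*(-4*0*(-4)) = 5*(0*(-4)) = 5*0 = 0)
(M + 83)**2 = (0 + 83)**2 = 83**2 = 6889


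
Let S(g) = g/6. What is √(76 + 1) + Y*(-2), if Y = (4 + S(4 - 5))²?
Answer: -529/18 + √77 ≈ -20.614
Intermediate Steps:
S(g) = g/6 (S(g) = g*(⅙) = g/6)
Y = 529/36 (Y = (4 + (4 - 5)/6)² = (4 + (⅙)*(-1))² = (4 - ⅙)² = (23/6)² = 529/36 ≈ 14.694)
√(76 + 1) + Y*(-2) = √(76 + 1) + (529/36)*(-2) = √77 - 529/18 = -529/18 + √77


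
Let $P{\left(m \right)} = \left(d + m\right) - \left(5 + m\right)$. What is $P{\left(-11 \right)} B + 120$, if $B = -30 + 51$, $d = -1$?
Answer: $-6$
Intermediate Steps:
$B = 21$
$P{\left(m \right)} = -6$ ($P{\left(m \right)} = \left(-1 + m\right) - \left(5 + m\right) = -6$)
$P{\left(-11 \right)} B + 120 = \left(-6\right) 21 + 120 = -126 + 120 = -6$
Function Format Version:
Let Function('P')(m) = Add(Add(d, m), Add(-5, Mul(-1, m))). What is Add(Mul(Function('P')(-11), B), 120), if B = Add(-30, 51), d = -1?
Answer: -6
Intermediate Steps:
B = 21
Function('P')(m) = -6 (Function('P')(m) = Add(Add(-1, m), Add(-5, Mul(-1, m))) = -6)
Add(Mul(Function('P')(-11), B), 120) = Add(Mul(-6, 21), 120) = Add(-126, 120) = -6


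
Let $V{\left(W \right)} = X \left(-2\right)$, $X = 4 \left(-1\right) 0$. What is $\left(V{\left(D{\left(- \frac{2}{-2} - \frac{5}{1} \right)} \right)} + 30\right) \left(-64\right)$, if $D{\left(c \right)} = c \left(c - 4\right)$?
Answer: $-1920$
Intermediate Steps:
$X = 0$ ($X = \left(-4\right) 0 = 0$)
$D{\left(c \right)} = c \left(-4 + c\right)$
$V{\left(W \right)} = 0$ ($V{\left(W \right)} = 0 \left(-2\right) = 0$)
$\left(V{\left(D{\left(- \frac{2}{-2} - \frac{5}{1} \right)} \right)} + 30\right) \left(-64\right) = \left(0 + 30\right) \left(-64\right) = 30 \left(-64\right) = -1920$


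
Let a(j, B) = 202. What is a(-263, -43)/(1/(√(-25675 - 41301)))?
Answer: 808*I*√4186 ≈ 52277.0*I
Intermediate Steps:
a(-263, -43)/(1/(√(-25675 - 41301))) = 202/(1/(√(-25675 - 41301))) = 202/(1/(√(-66976))) = 202/(1/(4*I*√4186)) = 202/((-I*√4186/16744)) = 202*(4*I*√4186) = 808*I*√4186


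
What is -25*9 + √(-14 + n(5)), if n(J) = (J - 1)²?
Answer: -225 + √2 ≈ -223.59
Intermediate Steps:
n(J) = (-1 + J)²
-25*9 + √(-14 + n(5)) = -25*9 + √(-14 + (-1 + 5)²) = -225 + √(-14 + 4²) = -225 + √(-14 + 16) = -225 + √2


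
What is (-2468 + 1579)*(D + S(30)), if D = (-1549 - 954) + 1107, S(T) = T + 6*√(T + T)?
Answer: 1214374 - 10668*√15 ≈ 1.1731e+6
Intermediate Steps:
S(T) = T + 6*√2*√T (S(T) = T + 6*√(2*T) = T + 6*(√2*√T) = T + 6*√2*√T)
D = -1396 (D = -2503 + 1107 = -1396)
(-2468 + 1579)*(D + S(30)) = (-2468 + 1579)*(-1396 + (30 + 6*√2*√30)) = -889*(-1396 + (30 + 12*√15)) = -889*(-1366 + 12*√15) = 1214374 - 10668*√15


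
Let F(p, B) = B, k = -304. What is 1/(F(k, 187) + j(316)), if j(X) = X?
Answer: 1/503 ≈ 0.0019881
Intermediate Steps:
1/(F(k, 187) + j(316)) = 1/(187 + 316) = 1/503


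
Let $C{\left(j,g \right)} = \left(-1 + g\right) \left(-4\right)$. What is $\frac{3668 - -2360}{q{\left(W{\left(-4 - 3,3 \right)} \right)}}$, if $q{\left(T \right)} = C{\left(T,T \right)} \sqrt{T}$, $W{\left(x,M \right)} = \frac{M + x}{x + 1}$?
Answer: $\frac{4521 \sqrt{6}}{2} \approx 5537.1$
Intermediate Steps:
$C{\left(j,g \right)} = 4 - 4 g$
$W{\left(x,M \right)} = \frac{M + x}{1 + x}$
$q{\left(T \right)} = \sqrt{T} \left(4 - 4 T\right)$ ($q{\left(T \right)} = \left(4 - 4 T\right) \sqrt{T} = \sqrt{T} \left(4 - 4 T\right)$)
$\frac{3668 - -2360}{q{\left(W{\left(-4 - 3,3 \right)} \right)}} = \frac{3668 - -2360}{4 \sqrt{\frac{3 - 7}{1 - 7}} \left(1 - \frac{3 - 7}{1 - 7}\right)} = \frac{3668 + 2360}{4 \sqrt{\frac{3 - 7}{1 - 7}} \left(1 - \frac{3 - 7}{1 - 7}\right)} = \frac{6028}{4 \sqrt{\frac{1}{-6} \left(-4\right)} \left(1 - \frac{1}{-6} \left(-4\right)\right)} = \frac{6028}{4 \sqrt{\left(- \frac{1}{6}\right) \left(-4\right)} \left(1 - \left(- \frac{1}{6}\right) \left(-4\right)\right)} = \frac{6028}{4 \sqrt{\frac{2}{3}} \left(1 - \frac{2}{3}\right)} = \frac{6028}{4 \frac{\sqrt{6}}{3} \left(1 - \frac{2}{3}\right)} = \frac{6028}{4 \frac{\sqrt{6}}{3} \cdot \frac{1}{3}} = \frac{6028}{\frac{4}{9} \sqrt{6}} = 6028 \frac{3 \sqrt{6}}{8} = \frac{4521 \sqrt{6}}{2}$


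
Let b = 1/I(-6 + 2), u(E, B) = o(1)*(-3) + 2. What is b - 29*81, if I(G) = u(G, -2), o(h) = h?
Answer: -2350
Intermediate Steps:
u(E, B) = -1 (u(E, B) = 1*(-3) + 2 = -3 + 2 = -1)
I(G) = -1
b = -1 (b = 1/(-1) = -1)
b - 29*81 = -1 - 29*81 = -1 - 2349 = -2350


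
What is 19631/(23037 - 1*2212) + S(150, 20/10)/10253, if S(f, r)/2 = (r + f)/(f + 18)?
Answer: 603942979/640556175 ≈ 0.94284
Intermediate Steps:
S(f, r) = 2*(f + r)/(18 + f) (S(f, r) = 2*((r + f)/(f + 18)) = 2*((f + r)/(18 + f)) = 2*(f + r)/(18 + f))
19631/(23037 - 1*2212) + S(150, 20/10)/10253 = 19631/(23037 - 1*2212) + (2*(150 + 20/10)/(18 + 150))/10253 = 19631/(23037 - 2212) + (2*(150 + 20*(⅒))/168)*(1/10253) = 19631/20825 + (2*(1/168)*(150 + 2))*(1/10253) = 19631*(1/20825) + (2*(1/168)*152)*(1/10253) = 19631/20825 + (38/21)*(1/10253) = 19631/20825 + 38/215313 = 603942979/640556175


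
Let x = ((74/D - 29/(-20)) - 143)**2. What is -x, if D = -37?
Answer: -8242641/400 ≈ -20607.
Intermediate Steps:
x = 8242641/400 (x = ((74/(-37) - 29/(-20)) - 143)**2 = ((74*(-1/37) - 29*(-1/20)) - 143)**2 = ((-2 + 29/20) - 143)**2 = (-11/20 - 143)**2 = (-2871/20)**2 = 8242641/400 ≈ 20607.)
-x = -1*8242641/400 = -8242641/400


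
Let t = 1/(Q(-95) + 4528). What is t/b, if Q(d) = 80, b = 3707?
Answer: 1/17081856 ≈ 5.8542e-8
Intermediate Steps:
t = 1/4608 (t = 1/(80 + 4528) = 1/4608 ≈ 0.00021701)
t/b = (1/4608)/3707 = (1/4608)*(1/3707) = 1/17081856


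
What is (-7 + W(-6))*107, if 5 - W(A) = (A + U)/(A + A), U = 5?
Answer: -2675/12 ≈ -222.92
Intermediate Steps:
W(A) = 5 - (5 + A)/(2*A) (W(A) = 5 - (A + 5)/(A + A) = 5 - (5 + A)/(2*A))
(-7 + W(-6))*107 = (-7 + (½)*(-5 + 9*(-6))/(-6))*107 = (-7 + (½)*(-⅙)*(-5 - 54))*107 = (-7 + (½)*(-⅙)*(-59))*107 = (-7 + 59/12)*107 = -25/12*107 = -2675/12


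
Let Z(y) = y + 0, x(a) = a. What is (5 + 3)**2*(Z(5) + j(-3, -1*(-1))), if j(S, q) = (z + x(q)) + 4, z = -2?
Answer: 512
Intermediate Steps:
Z(y) = y
j(S, q) = 2 + q (j(S, q) = (-2 + q) + 4 = 2 + q)
(5 + 3)**2*(Z(5) + j(-3, -1*(-1))) = (5 + 3)**2*(5 + (2 - 1*(-1))) = 8**2*(5 + (2 + 1)) = 64*(5 + 3) = 64*8 = 512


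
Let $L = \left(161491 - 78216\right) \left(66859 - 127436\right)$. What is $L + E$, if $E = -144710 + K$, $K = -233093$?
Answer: $-5044927478$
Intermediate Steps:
$L = -5044549675$ ($L = 83275 \left(-60577\right) = -5044549675$)
$E = -377803$ ($E = -144710 - 233093 = -377803$)
$L + E = -5044549675 - 377803 = -5044927478$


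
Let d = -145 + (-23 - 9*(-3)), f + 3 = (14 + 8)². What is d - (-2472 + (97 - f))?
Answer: 2715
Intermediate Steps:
f = 481 (f = -3 + (14 + 8)² = -3 + 22² = -3 + 484 = 481)
d = -141 (d = -145 + (-23 + 27) = -145 + 4 = -141)
d - (-2472 + (97 - f)) = -141 - (-2472 + (97 - 1*481)) = -141 - (-2472 + (97 - 481)) = -141 - (-2472 - 384) = -141 - 1*(-2856) = -141 + 2856 = 2715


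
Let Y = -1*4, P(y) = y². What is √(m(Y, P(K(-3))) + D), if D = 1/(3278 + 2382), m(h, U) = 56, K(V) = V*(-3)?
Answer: √448499815/2830 ≈ 7.4833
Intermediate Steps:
K(V) = -3*V
Y = -4
D = 1/5660 ≈ 0.00017668
√(m(Y, P(K(-3))) + D) = √(56 + 1/5660) = √(316961/5660) = √448499815/2830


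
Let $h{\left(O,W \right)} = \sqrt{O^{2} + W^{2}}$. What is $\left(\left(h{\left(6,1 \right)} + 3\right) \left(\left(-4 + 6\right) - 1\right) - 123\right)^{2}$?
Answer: $\left(120 - \sqrt{37}\right)^{2} \approx 12977.0$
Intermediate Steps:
$\left(\left(h{\left(6,1 \right)} + 3\right) \left(\left(-4 + 6\right) - 1\right) - 123\right)^{2} = \left(\left(\sqrt{6^{2} + 1^{2}} + 3\right) \left(\left(-4 + 6\right) - 1\right) - 123\right)^{2} = \left(\left(\sqrt{36 + 1} + 3\right) \left(2 - 1\right) - 123\right)^{2} = \left(\left(\sqrt{37} + 3\right) 1 - 123\right)^{2} = \left(\left(3 + \sqrt{37}\right) 1 - 123\right)^{2} = \left(\left(3 + \sqrt{37}\right) - 123\right)^{2} = \left(-120 + \sqrt{37}\right)^{2}$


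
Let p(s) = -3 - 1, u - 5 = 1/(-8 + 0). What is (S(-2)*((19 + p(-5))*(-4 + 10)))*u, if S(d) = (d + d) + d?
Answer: -5265/2 ≈ -2632.5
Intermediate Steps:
u = 39/8 (u = 5 + 1/(-8 + 0) = 5 + 1/(-8) = 5 - ⅛ = 39/8 ≈ 4.8750)
p(s) = -4
S(d) = 3*d (S(d) = 2*d + d = 3*d)
(S(-2)*((19 + p(-5))*(-4 + 10)))*u = ((3*(-2))*((19 - 4)*(-4 + 10)))*(39/8) = -90*6*(39/8) = -6*90*(39/8) = -540*39/8 = -5265/2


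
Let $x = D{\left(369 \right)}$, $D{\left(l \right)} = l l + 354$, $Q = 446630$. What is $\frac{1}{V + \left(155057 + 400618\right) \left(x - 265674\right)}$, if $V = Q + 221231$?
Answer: $- \frac{1}{71769759464} \approx -1.3933 \cdot 10^{-11}$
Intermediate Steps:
$D{\left(l \right)} = 354 + l^{2}$ ($D{\left(l \right)} = l^{2} + 354 = 354 + l^{2}$)
$x = 136515$ ($x = 354 + 369^{2} = 354 + 136161 = 136515$)
$V = 667861$ ($V = 446630 + 221231 = 667861$)
$\frac{1}{V + \left(155057 + 400618\right) \left(x - 265674\right)} = \frac{1}{667861 + \left(155057 + 400618\right) \left(136515 - 265674\right)} = \frac{1}{667861 + 555675 \left(-129159\right)} = \frac{1}{667861 - 71770427325} = \frac{1}{-71769759464} = - \frac{1}{71769759464}$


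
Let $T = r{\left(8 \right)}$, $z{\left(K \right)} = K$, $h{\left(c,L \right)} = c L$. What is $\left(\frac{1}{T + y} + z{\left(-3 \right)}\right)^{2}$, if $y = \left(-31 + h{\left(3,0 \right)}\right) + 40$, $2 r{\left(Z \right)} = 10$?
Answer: $\frac{1681}{196} \approx 8.5765$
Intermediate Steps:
$h{\left(c,L \right)} = L c$
$r{\left(Z \right)} = 5$ ($r{\left(Z \right)} = \frac{1}{2} \cdot 10 = 5$)
$y = 9$ ($y = \left(-31 + 0 \cdot 3\right) + 40 = \left(-31 + 0\right) + 40 = -31 + 40 = 9$)
$T = 5$
$\left(\frac{1}{T + y} + z{\left(-3 \right)}\right)^{2} = \left(\frac{1}{5 + 9} - 3\right)^{2} = \left(\frac{1}{14} - 3\right)^{2} = \left(- \frac{41}{14}\right)^{2} = \frac{1681}{196}$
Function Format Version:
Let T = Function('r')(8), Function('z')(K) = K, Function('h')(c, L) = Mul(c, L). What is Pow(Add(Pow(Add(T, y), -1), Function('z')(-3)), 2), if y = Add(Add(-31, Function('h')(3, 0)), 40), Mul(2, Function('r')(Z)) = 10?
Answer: Rational(1681, 196) ≈ 8.5765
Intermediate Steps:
Function('h')(c, L) = Mul(L, c)
Function('r')(Z) = 5 (Function('r')(Z) = Mul(Rational(1, 2), 10) = 5)
y = 9 (y = Add(Add(-31, Mul(0, 3)), 40) = Add(Add(-31, 0), 40) = Add(-31, 40) = 9)
T = 5
Pow(Add(Pow(Add(T, y), -1), Function('z')(-3)), 2) = Pow(Add(Pow(Add(5, 9), -1), -3), 2) = Pow(Add(Pow(14, -1), -3), 2) = Pow(Add(Rational(1, 14), -3), 2) = Pow(Rational(-41, 14), 2) = Rational(1681, 196)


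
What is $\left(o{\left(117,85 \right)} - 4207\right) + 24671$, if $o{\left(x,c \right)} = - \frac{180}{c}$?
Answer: $\frac{347852}{17} \approx 20462.0$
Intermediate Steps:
$\left(o{\left(117,85 \right)} - 4207\right) + 24671 = \left(- \frac{180}{85} - 4207\right) + 24671 = \left(\left(-180\right) \frac{1}{85} - 4207\right) + 24671 = \left(- \frac{36}{17} - 4207\right) + 24671 = - \frac{71555}{17} + 24671 = \frac{347852}{17}$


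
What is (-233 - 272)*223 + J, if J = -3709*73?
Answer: -383372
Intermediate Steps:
J = -270757
(-233 - 272)*223 + J = (-233 - 272)*223 - 270757 = -505*223 - 270757 = -112615 - 270757 = -383372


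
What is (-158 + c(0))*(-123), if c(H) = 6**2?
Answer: 15006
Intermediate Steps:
c(H) = 36
(-158 + c(0))*(-123) = (-158 + 36)*(-123) = -122*(-123) = 15006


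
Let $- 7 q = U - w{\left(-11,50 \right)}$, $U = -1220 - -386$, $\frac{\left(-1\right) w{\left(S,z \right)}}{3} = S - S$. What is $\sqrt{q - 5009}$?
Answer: $\frac{i \sqrt{239603}}{7} \approx 69.927 i$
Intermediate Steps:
$w{\left(S,z \right)} = 0$ ($w{\left(S,z \right)} = - 3 \left(S - S\right) = \left(-3\right) 0 = 0$)
$U = -834$ ($U = -1220 + 386 = -834$)
$q = \frac{834}{7}$ ($q = - \frac{-834 - 0}{7} = - \frac{-834 + 0}{7} = \left(- \frac{1}{7}\right) \left(-834\right) = \frac{834}{7} \approx 119.14$)
$\sqrt{q - 5009} = \sqrt{\frac{834}{7} - 5009} = \sqrt{- \frac{34229}{7}} = \frac{i \sqrt{239603}}{7}$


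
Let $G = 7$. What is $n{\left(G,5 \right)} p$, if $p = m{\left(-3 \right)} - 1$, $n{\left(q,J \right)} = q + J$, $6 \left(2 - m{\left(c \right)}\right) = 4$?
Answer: $4$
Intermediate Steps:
$m{\left(c \right)} = \frac{4}{3}$ ($m{\left(c \right)} = 2 - \frac{2}{3} = \frac{4}{3}$)
$n{\left(q,J \right)} = J + q$
$p = \frac{1}{3}$ ($p = \frac{4}{3} - 1 = \frac{1}{3} \approx 0.33333$)
$n{\left(G,5 \right)} p = \left(5 + 7\right) \frac{1}{3} = 12 \cdot \frac{1}{3} = 4$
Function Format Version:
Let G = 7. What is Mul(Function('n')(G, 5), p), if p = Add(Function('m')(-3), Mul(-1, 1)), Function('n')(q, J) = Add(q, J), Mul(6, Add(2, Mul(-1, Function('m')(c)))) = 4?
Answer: 4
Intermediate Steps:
Function('m')(c) = Rational(4, 3) (Function('m')(c) = Add(2, Mul(Rational(-1, 6), 4)) = Add(2, Rational(-2, 3)) = Rational(4, 3))
Function('n')(q, J) = Add(J, q)
p = Rational(1, 3) (p = Add(Rational(4, 3), Mul(-1, 1)) = Add(Rational(4, 3), -1) = Rational(1, 3) ≈ 0.33333)
Mul(Function('n')(G, 5), p) = Mul(Add(5, 7), Rational(1, 3)) = Mul(12, Rational(1, 3)) = 4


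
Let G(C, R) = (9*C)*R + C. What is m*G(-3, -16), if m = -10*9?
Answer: -38610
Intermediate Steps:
G(C, R) = C + 9*C*R (G(C, R) = 9*C*R + C = C + 9*C*R)
m = -90
m*G(-3, -16) = -(-270)*(1 + 9*(-16)) = -(-270)*(1 - 144) = -(-270)*(-143) = -90*429 = -38610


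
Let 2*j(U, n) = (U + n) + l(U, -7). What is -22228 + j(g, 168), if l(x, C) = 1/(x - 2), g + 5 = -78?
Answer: -1885768/85 ≈ -22186.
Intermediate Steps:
g = -83 (g = -5 - 78 = -83)
l(x, C) = 1/(-2 + x)
j(U, n) = U/2 + n/2 + 1/(2*(-2 + U)) (j(U, n) = ((U + n) + 1/(-2 + U))/2 = (U + n + 1/(-2 + U))/2 = U/2 + n/2 + 1/(2*(-2 + U)))
-22228 + j(g, 168) = -22228 + (1 + (-2 - 83)*(-83 + 168))/(2*(-2 - 83)) = -22228 + (½)*(1 - 85*85)/(-85) = -22228 + (½)*(-1/85)*(1 - 7225) = -22228 + (½)*(-1/85)*(-7224) = -22228 + 3612/85 = -1885768/85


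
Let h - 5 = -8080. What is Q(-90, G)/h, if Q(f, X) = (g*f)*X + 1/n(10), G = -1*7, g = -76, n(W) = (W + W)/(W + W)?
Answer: 47879/8075 ≈ 5.9293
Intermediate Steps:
n(W) = 1 (n(W) = (2*W)/((2*W)) = (2*W)*(1/(2*W)) = 1)
G = -7
h = -8075 (h = 5 - 8080 = -8075)
Q(f, X) = 1 - 76*X*f (Q(f, X) = (-76*f)*X + 1/1 = -76*X*f + 1 = 1 - 76*X*f)
Q(-90, G)/h = (1 - 76*(-7)*(-90))/(-8075) = (1 - 47880)*(-1/8075) = -47879*(-1/8075) = 47879/8075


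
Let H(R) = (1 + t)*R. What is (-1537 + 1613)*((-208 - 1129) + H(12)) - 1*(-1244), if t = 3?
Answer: -96720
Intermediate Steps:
H(R) = 4*R (H(R) = (1 + 3)*R = 4*R)
(-1537 + 1613)*((-208 - 1129) + H(12)) - 1*(-1244) = (-1537 + 1613)*((-208 - 1129) + 4*12) - 1*(-1244) = 76*(-1337 + 48) + 1244 = 76*(-1289) + 1244 = -97964 + 1244 = -96720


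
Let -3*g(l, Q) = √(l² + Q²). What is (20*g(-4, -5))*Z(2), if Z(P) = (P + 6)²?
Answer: -1280*√41/3 ≈ -2732.0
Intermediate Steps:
g(l, Q) = -√(Q² + l²)/3 (g(l, Q) = -√(l² + Q²)/3 = -√(Q² + l²)/3)
Z(P) = (6 + P)²
(20*g(-4, -5))*Z(2) = (20*(-√((-5)² + (-4)²)/3))*(6 + 2)² = (20*(-√(25 + 16)/3))*8² = (20*(-√41/3))*64 = -20*√41/3*64 = -1280*√41/3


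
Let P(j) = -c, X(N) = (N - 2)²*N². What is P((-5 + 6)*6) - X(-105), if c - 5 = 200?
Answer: -126225430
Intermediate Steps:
c = 205 (c = 5 + 200 = 205)
X(N) = N²*(-2 + N)² (X(N) = (-2 + N)²*N² = N²*(-2 + N)²)
P(j) = -205 (P(j) = -1*205 = -205)
P((-5 + 6)*6) - X(-105) = -205 - (-105)²*(-2 - 105)² = -205 - 11025*(-107)² = -205 - 11025*11449 = -205 - 1*126225225 = -205 - 126225225 = -126225430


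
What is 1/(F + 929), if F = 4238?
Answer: 1/5167 ≈ 0.00019354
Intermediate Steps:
1/(F + 929) = 1/(4238 + 929) = 1/5167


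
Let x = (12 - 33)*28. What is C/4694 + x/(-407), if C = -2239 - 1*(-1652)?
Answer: 2521163/1910458 ≈ 1.3197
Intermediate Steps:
C = -587 (C = -2239 + 1652 = -587)
x = -588 (x = -21*28 = -588)
C/4694 + x/(-407) = -587/4694 - 588/(-407) = -587*1/4694 - 588*(-1/407) = -587/4694 + 588/407 = 2521163/1910458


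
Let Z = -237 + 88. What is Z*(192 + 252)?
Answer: -66156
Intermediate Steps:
Z = -149
Z*(192 + 252) = -149*(192 + 252) = -149*444 = -66156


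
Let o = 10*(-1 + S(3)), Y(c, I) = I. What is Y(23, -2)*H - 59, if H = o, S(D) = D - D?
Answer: -39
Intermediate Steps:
S(D) = 0
o = -10 (o = 10*(-1 + 0) = 10*(-1) = -10)
H = -10
Y(23, -2)*H - 59 = -2*(-10) - 59 = 20 - 59 = -39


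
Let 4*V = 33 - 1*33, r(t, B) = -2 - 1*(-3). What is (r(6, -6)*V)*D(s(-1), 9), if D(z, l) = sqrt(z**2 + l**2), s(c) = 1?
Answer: 0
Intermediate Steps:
r(t, B) = 1 (r(t, B) = -2 + 3 = 1)
V = 0 (V = (33 - 1*33)/4 = (33 - 33)/4 = (1/4)*0 = 0)
D(z, l) = sqrt(l**2 + z**2)
(r(6, -6)*V)*D(s(-1), 9) = (1*0)*sqrt(9**2 + 1**2) = 0*sqrt(81 + 1) = 0*sqrt(82) = 0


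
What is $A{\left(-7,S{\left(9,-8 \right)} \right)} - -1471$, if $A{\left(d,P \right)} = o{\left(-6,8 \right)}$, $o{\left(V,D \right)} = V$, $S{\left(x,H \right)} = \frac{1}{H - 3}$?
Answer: $1465$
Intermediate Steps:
$S{\left(x,H \right)} = \frac{1}{-3 + H}$
$A{\left(d,P \right)} = -6$
$A{\left(-7,S{\left(9,-8 \right)} \right)} - -1471 = -6 - -1471 = -6 + 1471 = 1465$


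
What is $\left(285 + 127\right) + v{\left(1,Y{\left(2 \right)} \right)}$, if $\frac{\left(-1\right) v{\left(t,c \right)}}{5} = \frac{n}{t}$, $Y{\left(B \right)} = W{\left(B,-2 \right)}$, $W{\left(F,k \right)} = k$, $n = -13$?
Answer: $477$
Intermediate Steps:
$Y{\left(B \right)} = -2$
$v{\left(t,c \right)} = \frac{65}{t}$ ($v{\left(t,c \right)} = - 5 \left(- \frac{13}{t}\right) = \frac{65}{t}$)
$\left(285 + 127\right) + v{\left(1,Y{\left(2 \right)} \right)} = \left(285 + 127\right) + \frac{65}{1} = 412 + 65 \cdot 1 = 412 + 65 = 477$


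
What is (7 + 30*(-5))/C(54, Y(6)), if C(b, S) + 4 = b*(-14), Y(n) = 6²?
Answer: 143/760 ≈ 0.18816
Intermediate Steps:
Y(n) = 36
C(b, S) = -4 - 14*b (C(b, S) = -4 + b*(-14) = -4 - 14*b)
(7 + 30*(-5))/C(54, Y(6)) = (7 + 30*(-5))/(-4 - 14*54) = (7 - 150)/(-4 - 756) = -143/(-760) = -143*(-1/760) = 143/760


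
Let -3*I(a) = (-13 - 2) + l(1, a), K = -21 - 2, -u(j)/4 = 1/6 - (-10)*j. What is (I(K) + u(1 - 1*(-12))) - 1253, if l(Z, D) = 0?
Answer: -5306/3 ≈ -1768.7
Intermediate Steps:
u(j) = -⅔ - 40*j (u(j) = -4*(1/6 - (-10)*j) = -4*(⅙ + 10*j) = -⅔ - 40*j)
K = -23
I(a) = 5 (I(a) = -((-13 - 2) + 0)/3 = -(-15 + 0)/3 = -⅓*(-15) = 5)
(I(K) + u(1 - 1*(-12))) - 1253 = (5 + (-⅔ - 40*(1 - 1*(-12)))) - 1253 = (5 + (-⅔ - 40*(1 + 12))) - 1253 = (5 + (-⅔ - 40*13)) - 1253 = (5 + (-⅔ - 520)) - 1253 = (5 - 1562/3) - 1253 = -1547/3 - 1253 = -5306/3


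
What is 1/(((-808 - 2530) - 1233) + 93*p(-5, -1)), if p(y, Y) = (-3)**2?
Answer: -1/3734 ≈ -0.00026781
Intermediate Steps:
p(y, Y) = 9
1/(((-808 - 2530) - 1233) + 93*p(-5, -1)) = 1/(((-808 - 2530) - 1233) + 93*9) = 1/((-3338 - 1233) + 837) = 1/(-4571 + 837) = 1/(-3734) = -1/3734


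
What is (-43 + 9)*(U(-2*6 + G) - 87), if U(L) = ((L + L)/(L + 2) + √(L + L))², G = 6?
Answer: 3060 - 408*I*√3 ≈ 3060.0 - 706.68*I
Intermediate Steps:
U(L) = (√2*√L + 2*L/(2 + L))² (U(L) = ((2*L)/(2 + L) + √(2*L))² = (2*L/(2 + L) + √2*√L)² = (√2*√L + 2*L/(2 + L))²)
(-43 + 9)*(U(-2*6 + G) - 87) = (-43 + 9)*((2*(-2*6 + 6) + √2*(-2*6 + 6)^(3/2) + 2*√2*√(-2*6 + 6))²/(2 + (-2*6 + 6))² - 87) = -34*((2*(-12 + 6) + √2*(-12 + 6)^(3/2) + 2*√2*√(-12 + 6))²/(2 + (-12 + 6))² - 87) = -34*((2*(-6) + √2*(-6)^(3/2) + 2*√2*√(-6))²/(2 - 6)² - 87) = -34*((-12 + √2*(-6*I*√6) + 2*√2*(I*√6))²/(-4)² - 87) = -34*((-12 - 12*I*√3 + 4*I*√3)²/16 - 87) = -34*((-12 - 8*I*√3)²/16 - 87) = -34*(-87 + (-12 - 8*I*√3)²/16) = 2958 - 17*(-12 - 8*I*√3)²/8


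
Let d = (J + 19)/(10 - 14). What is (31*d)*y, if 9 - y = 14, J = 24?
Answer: 6665/4 ≈ 1666.3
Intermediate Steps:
y = -5 (y = 9 - 1*14 = 9 - 14 = -5)
d = -43/4 (d = (24 + 19)/(10 - 14) = 43/(-4) = 43*(-¼) = -43/4 ≈ -10.750)
(31*d)*y = (31*(-43/4))*(-5) = -1333/4*(-5) = 6665/4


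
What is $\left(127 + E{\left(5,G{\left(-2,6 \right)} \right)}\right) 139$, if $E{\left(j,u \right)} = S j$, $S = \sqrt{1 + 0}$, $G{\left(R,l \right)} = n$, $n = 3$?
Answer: $18348$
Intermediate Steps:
$G{\left(R,l \right)} = 3$
$S = 1$ ($S = \sqrt{1} = 1$)
$E{\left(j,u \right)} = j$ ($E{\left(j,u \right)} = 1 j = j$)
$\left(127 + E{\left(5,G{\left(-2,6 \right)} \right)}\right) 139 = \left(127 + 5\right) 139 = 132 \cdot 139 = 18348$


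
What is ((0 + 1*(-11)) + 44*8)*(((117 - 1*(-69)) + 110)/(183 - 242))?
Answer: -100936/59 ≈ -1710.8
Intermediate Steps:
((0 + 1*(-11)) + 44*8)*(((117 - 1*(-69)) + 110)/(183 - 242)) = ((0 - 11) + 352)*(((117 + 69) + 110)/(-59)) = (-11 + 352)*((186 + 110)*(-1/59)) = 341*(296*(-1/59)) = 341*(-296/59) = -100936/59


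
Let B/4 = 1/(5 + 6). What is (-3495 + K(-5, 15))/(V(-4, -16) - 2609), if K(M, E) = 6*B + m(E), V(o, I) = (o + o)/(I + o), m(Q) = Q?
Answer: 191280/143473 ≈ 1.3332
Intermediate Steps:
B = 4/11 (B = 4/(5 + 6) = 4/11 ≈ 0.36364)
V(o, I) = 2*o/(I + o) (V(o, I) = (2*o)/(I + o) = 2*o/(I + o))
K(M, E) = 24/11 + E (K(M, E) = 6*(4/11) + E = 24/11 + E)
(-3495 + K(-5, 15))/(V(-4, -16) - 2609) = (-3495 + (24/11 + 15))/(2*(-4)/(-16 - 4) - 2609) = (-3495 + 189/11)/(2*(-4)/(-20) - 2609) = -38256/(11*(2*(-4)*(-1/20) - 2609)) = -38256/(11*(⅖ - 2609)) = -38256/(11*(-13043/5)) = -38256/11*(-5/13043) = 191280/143473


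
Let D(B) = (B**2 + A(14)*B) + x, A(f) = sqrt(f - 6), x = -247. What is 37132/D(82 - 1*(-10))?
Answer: 305113644/67451377 - 6832288*sqrt(2)/67451377 ≈ 4.3802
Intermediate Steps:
A(f) = sqrt(-6 + f)
D(B) = -247 + B**2 + 2*B*sqrt(2) (D(B) = (B**2 + sqrt(-6 + 14)*B) - 247 = (B**2 + sqrt(8)*B) - 247 = (B**2 + (2*sqrt(2))*B) - 247 = (B**2 + 2*B*sqrt(2)) - 247 = -247 + B**2 + 2*B*sqrt(2))
37132/D(82 - 1*(-10)) = 37132/(-247 + (82 - 1*(-10))**2 + 2*(82 - 1*(-10))*sqrt(2)) = 37132/(-247 + (82 + 10)**2 + 2*(82 + 10)*sqrt(2)) = 37132/(-247 + 92**2 + 2*92*sqrt(2)) = 37132/(-247 + 8464 + 184*sqrt(2)) = 37132/(8217 + 184*sqrt(2))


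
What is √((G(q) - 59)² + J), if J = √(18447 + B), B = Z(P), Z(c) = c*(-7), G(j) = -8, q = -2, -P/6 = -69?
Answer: √(4489 + √15549) ≈ 67.924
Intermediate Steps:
P = 414 (P = -6*(-69) = 414)
Z(c) = -7*c
B = -2898 (B = -7*414 = -2898)
J = √15549 (J = √(18447 - 2898) = √15549 ≈ 124.70)
√((G(q) - 59)² + J) = √((-8 - 59)² + √15549) = √((-67)² + √15549) = √(4489 + √15549)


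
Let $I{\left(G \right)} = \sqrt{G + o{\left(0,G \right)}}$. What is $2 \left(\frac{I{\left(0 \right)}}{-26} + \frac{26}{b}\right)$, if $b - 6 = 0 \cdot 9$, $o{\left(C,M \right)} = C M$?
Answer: $\frac{26}{3} \approx 8.6667$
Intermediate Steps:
$b = 6$ ($b = 6 + 0 \cdot 9 = 6 + 0 = 6$)
$I{\left(G \right)} = \sqrt{G}$ ($I{\left(G \right)} = \sqrt{G + 0 G} = \sqrt{G + 0} = \sqrt{G}$)
$2 \left(\frac{I{\left(0 \right)}}{-26} + \frac{26}{b}\right) = 2 \left(\frac{\sqrt{0}}{-26} + \frac{26}{6}\right) = 2 \left(0 \left(- \frac{1}{26}\right) + 26 \cdot \frac{1}{6}\right) = 2 \left(0 + \frac{13}{3}\right) = 2 \cdot \frac{13}{3} = \frac{26}{3}$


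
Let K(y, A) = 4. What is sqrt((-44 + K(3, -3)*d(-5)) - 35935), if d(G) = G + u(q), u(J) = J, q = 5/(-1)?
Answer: I*sqrt(36019) ≈ 189.79*I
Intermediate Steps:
q = -5 (q = 5*(-1) = -5)
d(G) = -5 + G (d(G) = G - 5 = -5 + G)
sqrt((-44 + K(3, -3)*d(-5)) - 35935) = sqrt((-44 + 4*(-5 - 5)) - 35935) = sqrt((-44 + 4*(-10)) - 35935) = sqrt((-44 - 40) - 35935) = sqrt(-84 - 35935) = sqrt(-36019) = I*sqrt(36019)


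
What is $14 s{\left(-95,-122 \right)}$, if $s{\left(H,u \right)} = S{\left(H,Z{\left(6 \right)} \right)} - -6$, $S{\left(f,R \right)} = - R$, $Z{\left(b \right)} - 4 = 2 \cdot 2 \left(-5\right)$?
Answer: $308$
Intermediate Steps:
$Z{\left(b \right)} = -16$ ($Z{\left(b \right)} = 4 + 2 \cdot 2 \left(-5\right) = 4 + 4 \left(-5\right) = 4 - 20 = -16$)
$s{\left(H,u \right)} = 22$ ($s{\left(H,u \right)} = \left(-1\right) \left(-16\right) - -6 = 16 + 6 = 22$)
$14 s{\left(-95,-122 \right)} = 14 \cdot 22 = 308$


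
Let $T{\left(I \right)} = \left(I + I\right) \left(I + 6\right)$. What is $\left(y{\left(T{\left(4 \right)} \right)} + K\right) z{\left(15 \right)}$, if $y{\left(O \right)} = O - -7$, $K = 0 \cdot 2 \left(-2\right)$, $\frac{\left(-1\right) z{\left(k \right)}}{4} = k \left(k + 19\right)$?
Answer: $-177480$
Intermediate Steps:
$z{\left(k \right)} = - 4 k \left(19 + k\right)$ ($z{\left(k \right)} = - 4 k \left(k + 19\right) = - 4 k \left(19 + k\right)$)
$K = 0$ ($K = 0 \left(-2\right) = 0$)
$T{\left(I \right)} = 2 I \left(6 + I\right)$
$y{\left(O \right)} = 7 + O$ ($y{\left(O \right)} = O + 7 = 7 + O$)
$\left(y{\left(T{\left(4 \right)} \right)} + K\right) z{\left(15 \right)} = \left(\left(7 + 2 \cdot 4 \left(6 + 4\right)\right) + 0\right) \left(\left(-4\right) 15 \left(19 + 15\right)\right) = \left(\left(7 + 2 \cdot 4 \cdot 10\right) + 0\right) \left(\left(-4\right) 15 \cdot 34\right) = \left(\left(7 + 80\right) + 0\right) \left(-2040\right) = \left(87 + 0\right) \left(-2040\right) = 87 \left(-2040\right) = -177480$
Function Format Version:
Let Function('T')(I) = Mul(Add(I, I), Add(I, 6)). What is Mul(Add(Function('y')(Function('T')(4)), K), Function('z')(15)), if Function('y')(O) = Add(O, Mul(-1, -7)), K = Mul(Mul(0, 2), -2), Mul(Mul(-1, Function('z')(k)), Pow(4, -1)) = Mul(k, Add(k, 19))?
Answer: -177480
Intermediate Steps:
Function('z')(k) = Mul(-4, k, Add(19, k)) (Function('z')(k) = Mul(-4, Mul(k, Add(k, 19))) = Mul(-4, Mul(k, Add(19, k))) = Mul(-4, k, Add(19, k)))
K = 0 (K = Mul(0, -2) = 0)
Function('T')(I) = Mul(2, I, Add(6, I)) (Function('T')(I) = Mul(Mul(2, I), Add(6, I)) = Mul(2, I, Add(6, I)))
Function('y')(O) = Add(7, O) (Function('y')(O) = Add(O, 7) = Add(7, O))
Mul(Add(Function('y')(Function('T')(4)), K), Function('z')(15)) = Mul(Add(Add(7, Mul(2, 4, Add(6, 4))), 0), Mul(-4, 15, Add(19, 15))) = Mul(Add(Add(7, Mul(2, 4, 10)), 0), Mul(-4, 15, 34)) = Mul(Add(Add(7, 80), 0), -2040) = Mul(Add(87, 0), -2040) = Mul(87, -2040) = -177480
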